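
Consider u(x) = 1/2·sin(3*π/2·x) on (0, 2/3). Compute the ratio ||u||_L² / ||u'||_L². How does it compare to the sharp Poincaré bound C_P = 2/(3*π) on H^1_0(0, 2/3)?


||u||_L² / ||u'||_L² = 2/(3*π) = C_P.

u(x) = 1/2·sin(3*π/2·x), so u'(x) = 3*π*cos(3*π*x/2)/4.
Writing u(x) = A·sin(kπx/L) with A = 1/2 and k = 1, use ∫_0^L sin²(kπx/L) dx = L/2 and ∫_0^L cos²(kπx/L) dx = L/2.
u² = 1/4·sin²(3*π/2·x) and (u')² = 9*π^2/16·cos²(3*π/2·x), and each of sin², cos² integrates to L/2 = 1/3 over (0, 2/3).
∫_0^2/3 u² dx = 1/12, so ||u||_L² = sqrt(3)/6.
∫_0^2/3 (u')² dx = 3*π^2/16, so ||u'||_L² = sqrt(3)*π/4.
Ratio ||u||_L² / ||u'||_L² = 2/(3*π).
Sharp Poincaré constant on H^1_0(0, 2/3) is C_P = L/π = 2/(3*π), achieved by sin(3*π/2·x).
This is the k = 1 eigenfunction (up to amplitude), so the ratio equals the sharp Poincaré constant exactly.


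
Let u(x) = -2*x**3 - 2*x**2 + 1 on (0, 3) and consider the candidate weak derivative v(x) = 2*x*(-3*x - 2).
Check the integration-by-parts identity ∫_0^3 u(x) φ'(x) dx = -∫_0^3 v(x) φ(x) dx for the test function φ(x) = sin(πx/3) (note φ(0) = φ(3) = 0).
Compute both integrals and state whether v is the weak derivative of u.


LHS = -648/π^3 + 198/π, RHS = -648/π^3 + 198/π. Yes, v = u' weakly.

u(x) = -2*x**3 - 2*x**2 + 1, classical derivative u'(x) = -6*x**2 - 4*x.
φ(x) = sin(πx/3), so φ'(x) = π*cos(π*x/3)/3.
Note φ(0) = φ(3) = 0, so the boundary term u·φ vanishes.
LHS = ∫_0^3 u(x) φ'(x) dx = ∫_0^3 (-2*π*x^3*cos(π*x/3)/3 - 2*π*x^2*cos(π*x/3)/3 + π*cos(π*x/3)/3) dx. Term by term:
  ∫_0^3 π*cos(π*x/3)/3 dx = 0;  ∫_0^3 -2*π*x^2*cos(π*x/3)/3 dx = 36/π;  ∫_0^3 -2*π*x^3*cos(π*x/3)/3 dx = -648/π^3 + 162/π.
Sum: 0 + 36/π + -648/π^3 + 162/π = -648/π^3 + 198/π.
So LHS = -648/π^3 + 198/π.
∫_0^3 v(x) φ(x) dx = ∫_0^3 (-6*x^2*sin(π*x/3) - 4*x*sin(π*x/3)) dx. Term by term:
  ∫_0^3 -6*x^2*sin(π*x/3) dx = -162/π + 648/π^3;  ∫_0^3 -4*x*sin(π*x/3) dx = -36/π.
Sum: -162/π + 648/π^3 − 36/π = -198/π + 648/π^3.
So RHS = -∫_0^3 v(x) φ(x) dx = -648/π^3 + 198/π.
LHS = RHS, so the identity holds for this test φ.
Moreover u is smooth here and v(x) = u'(x) = -6*x**2 - 4*x pointwise, so the identity holds for every test function. Hence v is the weak derivative of u.


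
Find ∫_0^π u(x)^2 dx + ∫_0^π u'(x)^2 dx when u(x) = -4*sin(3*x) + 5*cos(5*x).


||u||_{H^1(0,π)}^2 = 405*π

u'(x) = -25*sin(5*x) - 12*cos(3*x).
Expand u² and (u')² and integrate term by term on (0, π), using: for integers n ≥ 1, ∫_0^π sin²(nx) dx = ∫_0^π cos²(nx) dx = π/2; for n ≠ n', ∫_0^π sin(nx)sin(n'x) dx = ∫_0^π cos(nx)cos(n'x) dx = 0; and by product-to-sum, ∫_0^π sin(nx)cos(n'x) dx = ½∫_0^π [sin((n+n')x) + sin((n−n')x)] dx, which is 0 when n+n' is even and 2n/(n²−n'²) when n+n' is odd (it need not vanish on (0, π)).
  u² squared terms: (-4)²·∫sin(3x)² dx = 16·π/2 = 8*π;  (5)²·∫cos(5x)² dx = 25·π/2 = 25*π/2.
  u² cross terms: 2·(-4)·(5)·∫sin(3x)·cos(5x) dx = -40·(0) = 0.
  So ∫_0^π u² dx = 8*π + 25*π/2 + 0 = 41*π/2.
  (u')² squared terms: (-25)²·∫sin(5x)² dx = 625·π/2 = 625*π/2;  (-12)²·∫cos(3x)² dx = 144·π/2 = 72*π.
  (u')² cross terms: 2·(-25)·(-12)·∫sin(5x)·cos(3x) dx = 600·(0) = 0.
  So ∫_0^π (u')² dx = 625*π/2 + 72*π + 0 = 769*π/2.
||u||_{H^1}^2 = (41*π/2) + (769*π/2) = 405*π.


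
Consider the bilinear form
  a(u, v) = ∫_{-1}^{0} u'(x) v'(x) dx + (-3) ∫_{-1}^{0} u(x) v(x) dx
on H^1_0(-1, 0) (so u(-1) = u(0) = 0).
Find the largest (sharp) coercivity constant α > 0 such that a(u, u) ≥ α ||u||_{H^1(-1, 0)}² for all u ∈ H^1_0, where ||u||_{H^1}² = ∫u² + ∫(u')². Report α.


α = (-3 + π^2)/(1 + π^2)

Coercivity of a(·,·) on H^1_0(-1, 0) means a(u, u) ≥ α ||u||_{H^1}² for every u ∈ H^1_0.
The interval has length L = 1, and Poincaré/coercivity depend only on L. Here a(u, u) = ∫(u')² + (-3)·∫u².
Here c = -3 < 0 with |c| < (π/L)² = π^2, so coercivity still holds. The condition a(u,u) ≥ α||u||_{H^1}² reads (1−α)∫(u')² ≥ (α−c)∫u². Any admissible α is ≤ 1 (rapidly oscillating u have ∫u²/∫(u')² → 0), and α = 1 would force 0 ≥ (1−c)∫u², impossible since c < 1; so 1−α > 0. By the sharp Poincaré inequality on H^1_0 of an interval of length L, ∫(u')² ≥ (π/L)²∫u² with equality for the first sine mode sin(π(x−x₀)/L) (x₀ the left endpoint), so the inequality holds for all u iff (1−α)(π/L)² ≥ α − c, i.e. α ≤ ((π/L)² + c)/((π/L)² + 1) = (1 + c(L/π)²)/(1 + (L/π)²). (Direct route, valid since c ≤ 0: Poincaré gives c∫u² ≥ c(L/π)²∫(u')², so a(u,u) ≥ (1 + c(L/π)²)∫(u')², while ||u||_{H^1}² ≤ (1 + (L/π)²)∫(u')²; dividing yields the same α.) With (π/L)² = π^2 and c = -3, the largest admissible constant is α = ((π/L)² + c)/((π/L)² + 1).
Simplifying, α = (-3 + π^2)/(1 + π^2).


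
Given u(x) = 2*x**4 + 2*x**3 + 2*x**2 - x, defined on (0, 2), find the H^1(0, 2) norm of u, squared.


||u||_{H^1}^2 = 232550/63

The H^1 norm (squared) on an interval (0, L) is
  ||u||_{H^1}^2 = ∫_0^L u(x)^2 dx + ∫_0^L u'(x)^2 dx.
Compute u'(x) = 8*x**3 + 6*x**2 + 4*x - 1.
Then u(x)^2 = 4*x**8 + 8*x**7 + 12*x**6 + 4*x**5 - 4*x**3 + x**2 and u'(x)^2 = 64*x**6 + 96*x**5 + 100*x**4 + 32*x**3 + 4*x**2 - 8*x + 1.
Integrate each monomial from 0 to 2 using ∫_0^2 c·x^n dx = c·2^(n+1)/(n+1):
  ∫_0^2 u(x)^2 dx = ∫_0^2 (4*x^8 + 8*x^7 + 12*x^6 + 4*x^5 - 4*x^3 + x^2) dx. Term by term:
    ∫_0^2 4*x^8 dx = 2048/9;  ∫_0^2 8*x^7 dx = 256;  ∫_0^2 12*x^6 dx = 1536/7;
    ∫_0^2 4*x^5 dx = 128/3;  ∫_0^2 -4*x^3 dx = -16;  ∫_0^2 x^2 dx = 8/3.
  Sum: 2048/9 + 256 + 1536/7 + 128/3 − 16 + 8/3 = 46136/63.
  ∫_0^2 u'(x)^2 dx = ∫_0^2 (64*x^6 + 96*x^5 + 100*x^4 + 32*x^3 + 4*x^2 - 8*x + 1) dx. Term by term:
    ∫_0^2 64*x^6 dx = 8192/7;  ∫_0^2 96*x^5 dx = 1024;  ∫_0^2 100*x^4 dx = 640;
    ∫_0^2 32*x^3 dx = 128;  ∫_0^2 4*x^2 dx = 32/3;  ∫_0^2 -8*x dx = -16;
    ∫_0^2 1 dx = 2.
  Sum: 8192/7 + 1024 + 640 + 128 + 32/3 − 16 + 2 = 62138/21.
Adding: ||u||_{H^1}^2 = 46136/63 + 62138/21 = 232550/63.


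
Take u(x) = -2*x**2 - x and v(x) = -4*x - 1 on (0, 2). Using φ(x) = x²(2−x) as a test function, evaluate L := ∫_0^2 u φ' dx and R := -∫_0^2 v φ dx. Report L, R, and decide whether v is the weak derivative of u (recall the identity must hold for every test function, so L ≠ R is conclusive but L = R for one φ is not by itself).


LHS = 116/15, RHS = 116/15. Yes, v = u' weakly.

u(x) = -2*x**2 - x, classical derivative u'(x) = -4*x - 1.
φ(x) = x²(2−x), so φ'(x) = x*(4 - 3*x).
Note φ(0) = φ(2) = 0, so the boundary term u·φ vanishes.
LHS = ∫_0^2 u(x) φ'(x) dx = ∫_0^2 (6*x^4 - 5*x^3 - 4*x^2) dx. Term by term:
  ∫_0^2 6*x^4 dx = 192/5;  ∫_0^2 -5*x^3 dx = -20;  ∫_0^2 -4*x^2 dx = -32/3.
Sum: 192/5 − 20 − 32/3 = 116/15.
So LHS = 116/15.
∫_0^2 v(x) φ(x) dx = ∫_0^2 (4*x^4 - 7*x^3 - 2*x^2) dx. Term by term:
  ∫_0^2 4*x^4 dx = 128/5;  ∫_0^2 -7*x^3 dx = -28;  ∫_0^2 -2*x^2 dx = -16/3.
Sum: 128/5 − 28 − 16/3 = -116/15.
So RHS = -∫_0^2 v(x) φ(x) dx = 116/15.
LHS = RHS, so the identity holds for this test φ.
Moreover u is smooth here and v(x) = u'(x) = -4*x - 1 pointwise, so the identity holds for every test function. Hence v is the weak derivative of u.


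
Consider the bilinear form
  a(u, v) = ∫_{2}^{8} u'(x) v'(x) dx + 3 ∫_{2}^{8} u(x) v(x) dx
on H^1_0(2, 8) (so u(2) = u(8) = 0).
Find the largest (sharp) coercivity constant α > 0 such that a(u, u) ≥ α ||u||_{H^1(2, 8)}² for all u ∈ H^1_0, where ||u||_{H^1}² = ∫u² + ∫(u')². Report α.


α = 1

Coercivity of a(·,·) on H^1_0(2, 8) means a(u, u) ≥ α ||u||_{H^1}² for every u ∈ H^1_0.
The interval has length L = 6, and Poincaré/coercivity depend only on L. Here a(u, u) = ∫(u')² + (3)·∫u².
Here c = 3 ≥ 1, so a(u,u) = ∫(u')² + c∫u² ≥ ∫(u')² + ∫u² = ||u||_{H^1}², i.e. α = 1 works. No larger α is possible: a(u,u) ≥ α||u||_{H^1}² means (1−α)∫(u')² ≥ (α−c)∫u², and for the modes u_n = sin(nπ(x−x₀)/L) (x₀ the left endpoint) one has ∫u_n²/∫(u_n')² = (L/(nπ))² → 0, so a(u_n,u_n)/||u_n||_{H^1}² → 1. Hence the optimal constant is α = 1.
Therefore α = 1.


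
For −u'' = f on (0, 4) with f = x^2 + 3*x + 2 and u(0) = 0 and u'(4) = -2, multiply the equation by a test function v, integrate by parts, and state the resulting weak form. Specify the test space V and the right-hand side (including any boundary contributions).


V = {v ∈ H^1(0, 4) : v(0) = 0} (test functions vanish at x = 0 where u is specified); weak form: ∫_0^4 u'v' dx = ∫_0^4 (x^2 + 3*x + 2) v dx − 2·v(4) for all v ∈ V.

Multiply both sides by a test function v and integrate from 0 to 4:
  ∫_0^4 −u''(x) v(x) dx = ∫_0^4 f(x) v(x) dx.
Integrate the LHS by parts once:
  ∫_0^4 −u'' v dx = −[u'(x) v(x)]_0^4 + ∫_0^4 u'(x) v'(x) dx.
Thus ∫_0^4 u'(x) v'(x) dx = ∫_0^4 f(x) v(x) dx + [u'(x) v(x)]_0^4.
Choose V so that boundary terms are either known or forced to vanish.
Mixed BC: u(0) = 0 (Dirichlet) and u'(4) = -2 (Neumann). Define V = {v ∈ H^1(0, 4) : v(0) = 0}. Then [u' v]_0^4 = u'(4)·v(4) − u'(0)·0 = − 2·v(4).
Weak formulation: find u (satisfying any essential BC) such that ∫_0^4 u'(x) v'(x) dx = ∫_0^4 f v dx − 2·v(4) for all v ∈ V (Dirichlet at 0 absorbed into V; Neumann datum at x = 4 contributes the boundary term).
Substituting f(x) = x^2 + 3*x + 2, the right-hand side is ∫_0^4 (x^2 + 3*x + 2) v dx − 2·v(4).


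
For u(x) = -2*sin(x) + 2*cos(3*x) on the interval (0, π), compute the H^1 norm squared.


||u||_{H^1(0,π)}^2 = 24*π

u'(x) = -6*sin(3*x) - 2*cos(x).
Expand u² and (u')² and integrate term by term on (0, π), using: for integers n ≥ 1, ∫_0^π sin²(nx) dx = ∫_0^π cos²(nx) dx = π/2; for n ≠ n', ∫_0^π sin(nx)sin(n'x) dx = ∫_0^π cos(nx)cos(n'x) dx = 0; and by product-to-sum, ∫_0^π sin(nx)cos(n'x) dx = ½∫_0^π [sin((n+n')x) + sin((n−n')x)] dx, which is 0 when n+n' is even and 2n/(n²−n'²) when n+n' is odd (it need not vanish on (0, π)).
  u² squared terms: (-2)²·∫sin(x)² dx = 4·π/2 = 2*π;  (2)²·∫cos(3x)² dx = 4·π/2 = 2*π.
  u² cross terms: 2·(-2)·(2)·∫sin(x)·cos(3x) dx = -8·(0) = 0.
  So ∫_0^π u² dx = 2*π + 2*π + 0 = 4*π.
  (u')² squared terms: (-6)²·∫sin(3x)² dx = 36·π/2 = 18*π;  (-2)²·∫cos(x)² dx = 4·π/2 = 2*π.
  (u')² cross terms: 2·(-6)·(-2)·∫sin(3x)·cos(x) dx = 24·(0) = 0.
  So ∫_0^π (u')² dx = 18*π + 2*π + 0 = 20*π.
||u||_{H^1}^2 = (4*π) + (20*π) = 24*π.


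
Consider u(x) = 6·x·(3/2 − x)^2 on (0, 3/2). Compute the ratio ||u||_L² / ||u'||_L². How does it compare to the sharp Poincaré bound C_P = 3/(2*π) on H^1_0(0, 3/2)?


||u||_L² / ||u'||_L² = 3*sqrt(14)/28 < C_P = 3/(2*π).

u(x) = 6·x·(3/2 − x)^2, so u'(x) = 9*(x - 3/2)*(2*x - 1).
u(x) = 6·x·(3/2 − x)^2 vanishes at x = 0 and x = 3/2, so u ∈ H^1_0(0, 3/2). Differentiate via the product rule and integrate the resulting polynomials term by term.
  ∫_0^3/2 u² dx = ∫_0^3/2 (36*x^6 - 216*x^5 + 486*x^4 - 486*x^3 + 729*x^2/4) dx. Term by term:
    ∫_0^3/2 36*x^6 dx = 19683/224;  ∫_0^3/2 -216*x^5 dx = -6561/16;  ∫_0^3/2 486*x^4 dx = 59049/80;
    ∫_0^3/2 -486*x^3 dx = -19683/32;  ∫_0^3/2 729*x^2/4 dx = 6561/32.
  Sum: 19683/224 − 6561/16 + 59049/80 − 19683/32 + 6561/32 = 6561/1120.
  ∫_0^3/2 (u')² dx = ∫_0^3/2 (324*x^4 - 1296*x^3 + 1782*x^2 - 972*x + 729/4) dx. Term by term:
    ∫_0^3/2 324*x^4 dx = 19683/40;  ∫_0^3/2 -1296*x^3 dx = -6561/4;  ∫_0^3/2 1782*x^2 dx = 8019/4;
    ∫_0^3/2 -972*x dx = -2187/2;  ∫_0^3/2 729/4 dx = 2187/8.
  Sum: 19683/40 − 6561/4 + 8019/4 − 2187/2 + 2187/8 = 729/20.
∫_0^3/2 u² dx = 6561/1120, so ||u||_L² = 81*sqrt(70)/280.
∫_0^3/2 (u')² dx = 729/20, so ||u'||_L² = 27*sqrt(5)/10.
Ratio ||u||_L² / ||u'||_L² = 3*sqrt(14)/28.
Sharp Poincaré constant on H^1_0(0, 3/2) is C_P = L/π = 3/(2*π), achieved by sin(2*π/3·x).
A polynomial bump cannot attain the sharp Poincaré constant (only the first sine eigenfunction does), so the ratio is strictly less than C_P, consistent with ||u||_L² ≤ C_P ||u'||_L².


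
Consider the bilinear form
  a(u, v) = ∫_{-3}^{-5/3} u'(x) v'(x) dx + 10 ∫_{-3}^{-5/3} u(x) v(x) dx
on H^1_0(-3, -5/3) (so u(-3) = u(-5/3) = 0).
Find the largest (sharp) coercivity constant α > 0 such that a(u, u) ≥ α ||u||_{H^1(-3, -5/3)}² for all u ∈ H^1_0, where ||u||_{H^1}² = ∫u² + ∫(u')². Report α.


α = 1

Coercivity of a(·,·) on H^1_0(-3, -5/3) means a(u, u) ≥ α ||u||_{H^1}² for every u ∈ H^1_0.
The interval has length L = 4/3, and Poincaré/coercivity depend only on L. Here a(u, u) = ∫(u')² + (10)·∫u².
Here c = 10 ≥ 1, so a(u,u) = ∫(u')² + c∫u² ≥ ∫(u')² + ∫u² = ||u||_{H^1}², i.e. α = 1 works. No larger α is possible: a(u,u) ≥ α||u||_{H^1}² means (1−α)∫(u')² ≥ (α−c)∫u², and for the modes u_n = sin(nπ(x−x₀)/L) (x₀ the left endpoint) one has ∫u_n²/∫(u_n')² = (L/(nπ))² → 0, so a(u_n,u_n)/||u_n||_{H^1}² → 1. Hence the optimal constant is α = 1.
Therefore α = 1.


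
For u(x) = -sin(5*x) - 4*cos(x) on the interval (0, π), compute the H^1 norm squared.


||u||_{H^1(0,π)}^2 = 29*π

u'(x) = 4*sin(x) - 5*cos(5*x).
Expand u² and (u')² and integrate term by term on (0, π), using: for integers n ≥ 1, ∫_0^π sin²(nx) dx = ∫_0^π cos²(nx) dx = π/2; for n ≠ n', ∫_0^π sin(nx)sin(n'x) dx = ∫_0^π cos(nx)cos(n'x) dx = 0; and by product-to-sum, ∫_0^π sin(nx)cos(n'x) dx = ½∫_0^π [sin((n+n')x) + sin((n−n')x)] dx, which is 0 when n+n' is even and 2n/(n²−n'²) when n+n' is odd (it need not vanish on (0, π)).
  u² squared terms: (-1)²·∫sin(5x)² dx = 1·π/2 = π/2;  (-4)²·∫cos(x)² dx = 16·π/2 = 8*π.
  u² cross terms: 2·(-1)·(-4)·∫sin(5x)·cos(x) dx = 8·(0) = 0.
  So ∫_0^π u² dx = π/2 + 8*π + 0 = 17*π/2.
  (u')² squared terms: (-5)²·∫cos(5x)² dx = 25·π/2 = 25*π/2;  (4)²·∫sin(x)² dx = 16·π/2 = 8*π.
  (u')² cross terms: 2·(-5)·(4)·∫cos(5x)·sin(x) dx = -40·(0) = 0.
  So ∫_0^π (u')² dx = 25*π/2 + 8*π + 0 = 41*π/2.
||u||_{H^1}^2 = (17*π/2) + (41*π/2) = 29*π.


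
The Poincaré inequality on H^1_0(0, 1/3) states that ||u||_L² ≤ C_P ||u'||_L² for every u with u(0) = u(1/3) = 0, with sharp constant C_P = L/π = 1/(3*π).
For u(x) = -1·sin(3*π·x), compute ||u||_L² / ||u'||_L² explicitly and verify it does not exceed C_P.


||u||_L² / ||u'||_L² = 1/(3*π) = C_P.

u(x) = -1·sin(3*π·x), so u'(x) = -3*π*cos(3*π*x).
Writing u(x) = A·sin(kπx/L) with A = -1 and k = 1, use ∫_0^L sin²(kπx/L) dx = L/2 and ∫_0^L cos²(kπx/L) dx = L/2.
u² = 1·sin²(3*π·x) and (u')² = 9*π^2·cos²(3*π·x), and each of sin², cos² integrates to L/2 = 1/6 over (0, 1/3).
∫_0^1/3 u² dx = 1/6, so ||u||_L² = sqrt(6)/6.
∫_0^1/3 (u')² dx = 3*π^2/2, so ||u'||_L² = sqrt(6)*π/2.
Ratio ||u||_L² / ||u'||_L² = 1/(3*π).
Sharp Poincaré constant on H^1_0(0, 1/3) is C_P = L/π = 1/(3*π), achieved by sin(3*π·x).
This is the k = 1 eigenfunction (up to amplitude), so the ratio equals the sharp Poincaré constant exactly.


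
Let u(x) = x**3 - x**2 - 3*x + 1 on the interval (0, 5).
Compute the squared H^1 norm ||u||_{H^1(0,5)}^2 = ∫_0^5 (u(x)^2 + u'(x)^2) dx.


||u||_{H^1}^2 = 53625/7

The H^1 norm (squared) on an interval (0, L) is
  ||u||_{H^1}^2 = ∫_0^L u(x)^2 dx + ∫_0^L u'(x)^2 dx.
Compute u'(x) = 3*x**2 - 2*x - 3.
Then u(x)^2 = x**6 - 2*x**5 - 5*x**4 + 8*x**3 + 7*x**2 - 6*x + 1 and u'(x)^2 = 9*x**4 - 12*x**3 - 14*x**2 + 12*x + 9.
Integrate each monomial from 0 to 5 using ∫_0^5 c·x^n dx = c·5^(n+1)/(n+1):
  ∫_0^5 u(x)^2 dx = ∫_0^5 (x^6 - 2*x^5 - 5*x^4 + 8*x^3 + 7*x^2 - 6*x + 1) dx. Term by term:
    ∫_0^5 x^6 dx = 78125/7;  ∫_0^5 -2*x^5 dx = -15625/3;  ∫_0^5 -5*x^4 dx = -3125;
    ∫_0^5 8*x^3 dx = 1250;  ∫_0^5 7*x^2 dx = 875/3;  ∫_0^5 -6*x dx = -75;
    ∫_0^5 1 dx = 5.
  Sum: 78125/7 − 15625/3 − 3125 + 1250 + 875/3 − 75 + 5 = 90280/21.
  ∫_0^5 u'(x)^2 dx = ∫_0^5 (9*x^4 - 12*x^3 - 14*x^2 + 12*x + 9) dx. Term by term:
    ∫_0^5 9*x^4 dx = 5625;  ∫_0^5 -12*x^3 dx = -1875;  ∫_0^5 -14*x^2 dx = -1750/3;
    ∫_0^5 12*x dx = 150;  ∫_0^5 9 dx = 45.
  Sum: 5625 − 1875 − 1750/3 + 150 + 45 = 10085/3.
Adding: ||u||_{H^1}^2 = 90280/21 + 10085/3 = 53625/7.


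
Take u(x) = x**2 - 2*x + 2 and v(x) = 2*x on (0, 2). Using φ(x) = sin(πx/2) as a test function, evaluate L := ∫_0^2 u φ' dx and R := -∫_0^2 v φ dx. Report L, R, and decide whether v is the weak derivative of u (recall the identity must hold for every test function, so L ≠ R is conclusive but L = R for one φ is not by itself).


LHS = 0, RHS = -8/π. No, v is not the weak derivative of u.

u(x) = x**2 - 2*x + 2, classical derivative u'(x) = 2*x - 2.
φ(x) = sin(πx/2), so φ'(x) = π*cos(π*x/2)/2.
Note φ(0) = φ(2) = 0, so the boundary term u·φ vanishes.
LHS = ∫_0^2 u(x) φ'(x) dx = ∫_0^2 (π*x^2*cos(π*x/2)/2 - π*x*cos(π*x/2) + π*cos(π*x/2)) dx. Term by term:
  ∫_0^2 π*cos(π*x/2) dx = 0;  ∫_0^2 π*x^2*cos(π*x/2)/2 dx = -8/π;  ∫_0^2 -π*x*cos(π*x/2) dx = 8/π.
Sum: 0 − 8/π + 8/π = 0.
So LHS = 0.
∫_0^2 v(x) φ(x) dx = ∫_0^2 (2*x*sin(π*x/2)) dx. Term by term:
  ∫_0^2 2*x*sin(π*x/2) dx = 8/π.
So RHS = -∫_0^2 v(x) φ(x) dx = -8/π.
LHS − RHS = 8/π ≠ 0, so the identity fails.
(For a valid weak derivative the identity must hold for EVERY test function, in particular this one. The failure shows v is NOT the weak derivative of u.)
Correct weak derivative would be u'(x) = 2*x - 2.


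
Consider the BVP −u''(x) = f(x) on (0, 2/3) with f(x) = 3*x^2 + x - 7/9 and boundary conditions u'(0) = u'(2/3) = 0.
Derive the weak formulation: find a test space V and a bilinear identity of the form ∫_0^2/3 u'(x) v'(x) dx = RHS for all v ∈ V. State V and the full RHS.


V = H^1(0, 2/3) (no boundary constraint on v; u is determined up to an additive constant); weak form: ∫_0^2/3 u'v' dx = ∫_0^2/3 (3*x^2 + x - 7/9) v dx for all v ∈ V.

Multiply both sides by a test function v and integrate from 0 to 2/3:
  ∫_0^2/3 −u''(x) v(x) dx = ∫_0^2/3 f(x) v(x) dx.
Integrate the LHS by parts once:
  ∫_0^2/3 −u'' v dx = −[u'(x) v(x)]_0^2/3 + ∫_0^2/3 u'(x) v'(x) dx.
Thus ∫_0^2/3 u'(x) v'(x) dx = ∫_0^2/3 f(x) v(x) dx + [u'(x) v(x)]_0^2/3.
Choose V so that boundary terms are either known or forced to vanish.
u has homogeneous Neumann: u'(0) = u'(2/3) = 0. So [u' v]_0^2/3 = 0·v(2/3) − 0·v(0) = 0 for any v; take V = H^1(0, 2/3).
Weak formulation: find u (satisfying any essential BC) such that ∫_0^2/3 u'(x) v'(x) dx = ∫_0^2/3 f v dx for all v ∈ V (homogeneous Neumann, so boundary terms vanish).
Substituting f(x) = 3*x^2 + x - 7/9, the right-hand side is ∫_0^2/3 (3*x^2 + x - 7/9) v dx.
Compatibility check (pure Neumann): taking v ≡ 1 ∈ V gives 0 = ∫_0^2/3 f dx + (0) − (0), i.e. ∫_0^2/3 f dx must equal u'(0) − u'(2/3) = 0. Indeed ∫_0^2/3 (3*x^2 + x - 7/9) dx = 0, so the data are compatible. The solution is then unique only up to an additive constant (fix it e.g. by requiring ∫_0^2/3 u dx = 0).


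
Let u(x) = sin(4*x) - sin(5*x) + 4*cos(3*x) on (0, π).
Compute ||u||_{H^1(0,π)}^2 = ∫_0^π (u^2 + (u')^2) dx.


||u||_{H^1(0,π)}^2 = 640/7 + 203*π/2

u'(x) = -12*sin(3*x) + 4*cos(4*x) - 5*cos(5*x).
Expand u² and (u')² and integrate term by term on (0, π), using: for integers n ≥ 1, ∫_0^π sin²(nx) dx = ∫_0^π cos²(nx) dx = π/2; for n ≠ n', ∫_0^π sin(nx)sin(n'x) dx = ∫_0^π cos(nx)cos(n'x) dx = 0; and by product-to-sum, ∫_0^π sin(nx)cos(n'x) dx = ½∫_0^π [sin((n+n')x) + sin((n−n')x)] dx, which is 0 when n+n' is even and 2n/(n²−n'²) when n+n' is odd (it need not vanish on (0, π)).
  u² squared terms: (-1)²·∫sin(5x)² dx = 1·π/2 = π/2;  (4)²·∫cos(3x)² dx = 16·π/2 = 8*π;  (1)²·∫sin(4x)² dx = 1·π/2 = π/2.
  u² cross terms: 2·(-1)·(4)·∫sin(5x)·cos(3x) dx = -8·(0) = 0;  2·(-1)·(1)·∫sin(5x)·sin(4x) dx = -2·(0) = 0;  2·(4)·(1)·∫cos(3x)·sin(4x) dx = 8·(8/7) = 64/7.
  So ∫_0^π u² dx = π/2 + 8*π + π/2 + 0 + 0 + 64/7 = 64/7 + 9*π.
  (u')² squared terms: (-12)²·∫sin(3x)² dx = 144·π/2 = 72*π;  (-5)²·∫cos(5x)² dx = 25·π/2 = 25*π/2;  (4)²·∫cos(4x)² dx = 16·π/2 = 8*π.
  (u')² cross terms: 2·(-12)·(-5)·∫sin(3x)·cos(5x) dx = 120·(0) = 0;  2·(-12)·(4)·∫sin(3x)·cos(4x) dx = -96·(-6/7) = 576/7;  2·(-5)·(4)·∫cos(5x)·cos(4x) dx = -40·(0) = 0.
  So ∫_0^π (u')² dx = 72*π + 25*π/2 + 8*π + 0 + 576/7 + 0 = 576/7 + 185*π/2.
||u||_{H^1}^2 = (64/7 + 9*π) + (576/7 + 185*π/2) = 640/7 + 203*π/2.


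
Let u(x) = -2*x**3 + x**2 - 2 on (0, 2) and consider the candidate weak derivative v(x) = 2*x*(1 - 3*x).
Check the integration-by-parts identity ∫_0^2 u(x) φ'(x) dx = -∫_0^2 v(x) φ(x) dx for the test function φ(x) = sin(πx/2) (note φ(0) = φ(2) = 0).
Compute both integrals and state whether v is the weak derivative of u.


LHS = -192/π^3 + 40/π, RHS = -192/π^3 + 40/π. Yes, v = u' weakly.

u(x) = -2*x**3 + x**2 - 2, classical derivative u'(x) = -6*x**2 + 2*x.
φ(x) = sin(πx/2), so φ'(x) = π*cos(π*x/2)/2.
Note φ(0) = φ(2) = 0, so the boundary term u·φ vanishes.
LHS = ∫_0^2 u(x) φ'(x) dx = ∫_0^2 (-π*x^3*cos(π*x/2) + π*x^2*cos(π*x/2)/2 - π*cos(π*x/2)) dx. Term by term:
  ∫_0^2 -π*cos(π*x/2) dx = 0;  ∫_0^2 π*x^2*cos(π*x/2)/2 dx = -8/π;  ∫_0^2 -π*x^3*cos(π*x/2) dx = -192/π^3 + 48/π.
Sum: 0 − 8/π + -192/π^3 + 48/π = -192/π^3 + 40/π.
So LHS = -192/π^3 + 40/π.
∫_0^2 v(x) φ(x) dx = ∫_0^2 (-6*x^2*sin(π*x/2) + 2*x*sin(π*x/2)) dx. Term by term:
  ∫_0^2 -6*x^2*sin(π*x/2) dx = -48/π + 192/π^3;  ∫_0^2 2*x*sin(π*x/2) dx = 8/π.
Sum: -48/π + 192/π^3 + 8/π = -40/π + 192/π^3.
So RHS = -∫_0^2 v(x) φ(x) dx = -192/π^3 + 40/π.
LHS = RHS, so the identity holds for this test φ.
Moreover u is smooth here and v(x) = u'(x) = -6*x**2 + 2*x pointwise, so the identity holds for every test function. Hence v is the weak derivative of u.


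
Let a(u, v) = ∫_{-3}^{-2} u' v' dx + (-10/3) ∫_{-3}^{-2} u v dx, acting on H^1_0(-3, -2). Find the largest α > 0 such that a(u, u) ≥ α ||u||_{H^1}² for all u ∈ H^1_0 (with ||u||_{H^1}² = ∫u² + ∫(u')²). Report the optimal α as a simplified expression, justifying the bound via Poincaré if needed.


α = (-10/3 + π^2)/(1 + π^2)

Coercivity of a(·,·) on H^1_0(-3, -2) means a(u, u) ≥ α ||u||_{H^1}² for every u ∈ H^1_0.
The interval has length L = 1, and Poincaré/coercivity depend only on L. Here a(u, u) = ∫(u')² + (-10/3)·∫u².
Here c = -10/3 < 0 with |c| < (π/L)² = π^2, so coercivity still holds. The condition a(u,u) ≥ α||u||_{H^1}² reads (1−α)∫(u')² ≥ (α−c)∫u². Any admissible α is ≤ 1 (rapidly oscillating u have ∫u²/∫(u')² → 0), and α = 1 would force 0 ≥ (1−c)∫u², impossible since c < 1; so 1−α > 0. By the sharp Poincaré inequality on H^1_0 of an interval of length L, ∫(u')² ≥ (π/L)²∫u² with equality for the first sine mode sin(π(x−x₀)/L) (x₀ the left endpoint), so the inequality holds for all u iff (1−α)(π/L)² ≥ α − c, i.e. α ≤ ((π/L)² + c)/((π/L)² + 1) = (1 + c(L/π)²)/(1 + (L/π)²). (Direct route, valid since c ≤ 0: Poincaré gives c∫u² ≥ c(L/π)²∫(u')², so a(u,u) ≥ (1 + c(L/π)²)∫(u')², while ||u||_{H^1}² ≤ (1 + (L/π)²)∫(u')²; dividing yields the same α.) With (π/L)² = π^2 and c = -10/3, the largest admissible constant is α = ((π/L)² + c)/((π/L)² + 1).
Simplifying, α = (-10/3 + π^2)/(1 + π^2).


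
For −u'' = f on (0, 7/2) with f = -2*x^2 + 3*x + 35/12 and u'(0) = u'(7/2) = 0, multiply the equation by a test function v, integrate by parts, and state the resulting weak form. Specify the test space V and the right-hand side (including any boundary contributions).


V = H^1(0, 7/2) (no boundary constraint on v; u is determined up to an additive constant); weak form: ∫_0^7/2 u'v' dx = ∫_0^7/2 (-2*x^2 + 3*x + 35/12) v dx for all v ∈ V.

Multiply both sides by a test function v and integrate from 0 to 7/2:
  ∫_0^7/2 −u''(x) v(x) dx = ∫_0^7/2 f(x) v(x) dx.
Integrate the LHS by parts once:
  ∫_0^7/2 −u'' v dx = −[u'(x) v(x)]_0^7/2 + ∫_0^7/2 u'(x) v'(x) dx.
Thus ∫_0^7/2 u'(x) v'(x) dx = ∫_0^7/2 f(x) v(x) dx + [u'(x) v(x)]_0^7/2.
Choose V so that boundary terms are either known or forced to vanish.
u has homogeneous Neumann: u'(0) = u'(7/2) = 0. So [u' v]_0^7/2 = 0·v(7/2) − 0·v(0) = 0 for any v; take V = H^1(0, 7/2).
Weak formulation: find u (satisfying any essential BC) such that ∫_0^7/2 u'(x) v'(x) dx = ∫_0^7/2 f v dx for all v ∈ V (homogeneous Neumann, so boundary terms vanish).
Substituting f(x) = -2*x^2 + 3*x + 35/12, the right-hand side is ∫_0^7/2 (-2*x^2 + 3*x + 35/12) v dx.
Compatibility check (pure Neumann): taking v ≡ 1 ∈ V gives 0 = ∫_0^7/2 f dx + (0) − (0), i.e. ∫_0^7/2 f dx must equal u'(0) − u'(7/2) = 0. Indeed ∫_0^7/2 (-2*x^2 + 3*x + 35/12) dx = 0, so the data are compatible. The solution is then unique only up to an additive constant (fix it e.g. by requiring ∫_0^7/2 u dx = 0).


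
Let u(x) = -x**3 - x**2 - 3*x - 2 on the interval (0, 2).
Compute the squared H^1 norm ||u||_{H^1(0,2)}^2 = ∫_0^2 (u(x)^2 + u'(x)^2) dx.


||u||_{H^1}^2 = 41722/105

The H^1 norm (squared) on an interval (0, L) is
  ||u||_{H^1}^2 = ∫_0^L u(x)^2 dx + ∫_0^L u'(x)^2 dx.
Compute u'(x) = -3*x**2 - 2*x - 3.
Then u(x)^2 = x**6 + 2*x**5 + 7*x**4 + 10*x**3 + 13*x**2 + 12*x + 4 and u'(x)^2 = 9*x**4 + 12*x**3 + 22*x**2 + 12*x + 9.
Integrate each monomial from 0 to 2 using ∫_0^2 c·x^n dx = c·2^(n+1)/(n+1):
  ∫_0^2 u(x)^2 dx = ∫_0^2 (x^6 + 2*x^5 + 7*x^4 + 10*x^3 + 13*x^2 + 12*x + 4) dx. Term by term:
    ∫_0^2 x^6 dx = 128/7;  ∫_0^2 2*x^5 dx = 64/3;  ∫_0^2 7*x^4 dx = 224/5;
    ∫_0^2 10*x^3 dx = 40;  ∫_0^2 13*x^2 dx = 104/3;  ∫_0^2 12*x dx = 24;
    ∫_0^2 4 dx = 8.
  Sum: 128/7 + 64/3 + 224/5 + 40 + 104/3 + 24 + 8 = 6688/35.
  ∫_0^2 u'(x)^2 dx = ∫_0^2 (9*x^4 + 12*x^3 + 22*x^2 + 12*x + 9) dx. Term by term:
    ∫_0^2 9*x^4 dx = 288/5;  ∫_0^2 12*x^3 dx = 48;  ∫_0^2 22*x^2 dx = 176/3;
    ∫_0^2 12*x dx = 24;  ∫_0^2 9 dx = 18.
  Sum: 288/5 + 48 + 176/3 + 24 + 18 = 3094/15.
Adding: ||u||_{H^1}^2 = 6688/35 + 3094/15 = 41722/105.


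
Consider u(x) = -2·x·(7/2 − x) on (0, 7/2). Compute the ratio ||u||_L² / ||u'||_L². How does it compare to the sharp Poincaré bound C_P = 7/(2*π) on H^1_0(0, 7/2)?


||u||_L² / ||u'||_L² = 7*sqrt(10)/20 < C_P = 7/(2*π).

u(x) = -2·x·(7/2 − x), so u'(x) = 4*x - 7.
u(x) = -2·x·(7/2 − x) vanishes at x = 0 and x = 7/2, so u ∈ H^1_0(0, 7/2). Differentiate via the product rule and integrate the resulting polynomials term by term.
  ∫_0^7/2 u² dx = ∫_0^7/2 (4*x^4 - 28*x^3 + 49*x^2) dx. Term by term:
    ∫_0^7/2 4*x^4 dx = 16807/40;  ∫_0^7/2 -28*x^3 dx = -16807/16;  ∫_0^7/2 49*x^2 dx = 16807/24.
  Sum: 16807/40 − 16807/16 + 16807/24 = 16807/240.
  ∫_0^7/2 (u')² dx = ∫_0^7/2 (16*x^2 - 56*x + 49) dx. Term by term:
    ∫_0^7/2 16*x^2 dx = 686/3;  ∫_0^7/2 -56*x dx = -343;  ∫_0^7/2 49 dx = 343/2.
  Sum: 686/3 − 343 + 343/2 = 343/6.
∫_0^7/2 u² dx = 16807/240, so ||u||_L² = 49*sqrt(105)/60.
∫_0^7/2 (u')² dx = 343/6, so ||u'||_L² = 7*sqrt(42)/6.
Ratio ||u||_L² / ||u'||_L² = 7*sqrt(10)/20.
Sharp Poincaré constant on H^1_0(0, 7/2) is C_P = L/π = 7/(2*π), achieved by sin(2*π/7·x).
A polynomial bump cannot attain the sharp Poincaré constant (only the first sine eigenfunction does), so the ratio is strictly less than C_P, consistent with ||u||_L² ≤ C_P ||u'||_L².


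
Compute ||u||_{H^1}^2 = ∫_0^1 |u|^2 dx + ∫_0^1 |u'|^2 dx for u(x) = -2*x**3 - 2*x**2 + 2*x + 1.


||u||_{H^1}^2 = 1432/105

The H^1 norm (squared) on an interval (0, L) is
  ||u||_{H^1}^2 = ∫_0^L u(x)^2 dx + ∫_0^L u'(x)^2 dx.
Compute u'(x) = -6*x**2 - 4*x + 2.
Then u(x)^2 = 4*x**6 + 8*x**5 - 4*x**4 - 12*x**3 + 4*x + 1 and u'(x)^2 = 36*x**4 + 48*x**3 - 8*x**2 - 16*x + 4.
Integrate each monomial from 0 to 1 using ∫_0^1 c·x^n dx = c·1^(n+1)/(n+1):
  ∫_0^1 u(x)^2 dx = ∫_0^1 (4*x^6 + 8*x^5 - 4*x^4 - 12*x^3 + 4*x + 1) dx. Term by term:
    ∫_0^1 4*x^6 dx = 4/7;  ∫_0^1 8*x^5 dx = 4/3;  ∫_0^1 -4*x^4 dx = -4/5;
    ∫_0^1 -12*x^3 dx = -3;  ∫_0^1 4*x dx = 2;  ∫_0^1 1 dx = 1.
  Sum: 4/7 + 4/3 − 4/5 − 3 + 2 + 1 = 116/105.
  ∫_0^1 u'(x)^2 dx = ∫_0^1 (36*x^4 + 48*x^3 - 8*x^2 - 16*x + 4) dx. Term by term:
    ∫_0^1 36*x^4 dx = 36/5;  ∫_0^1 48*x^3 dx = 12;  ∫_0^1 -8*x^2 dx = -8/3;
    ∫_0^1 -16*x dx = -8;  ∫_0^1 4 dx = 4.
  Sum: 36/5 + 12 − 8/3 − 8 + 4 = 188/15.
Adding: ||u||_{H^1}^2 = 116/105 + 188/15 = 1432/105.


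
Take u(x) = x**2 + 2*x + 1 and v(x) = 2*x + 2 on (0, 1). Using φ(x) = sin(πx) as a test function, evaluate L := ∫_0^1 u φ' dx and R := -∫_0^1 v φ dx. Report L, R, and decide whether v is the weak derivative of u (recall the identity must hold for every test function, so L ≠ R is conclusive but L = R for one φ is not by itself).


LHS = -6/π, RHS = -6/π. Yes, v = u' weakly.

u(x) = x**2 + 2*x + 1, classical derivative u'(x) = 2*x + 2.
φ(x) = sin(πx), so φ'(x) = π*cos(π*x).
Note φ(0) = φ(1) = 0, so the boundary term u·φ vanishes.
LHS = ∫_0^1 u(x) φ'(x) dx = ∫_0^1 (π*x^2*cos(π*x) + 2*π*x*cos(π*x) + π*cos(π*x)) dx. Term by term:
  ∫_0^1 π*cos(π*x) dx = 0;  ∫_0^1 π*x^2*cos(π*x) dx = -2/π;  ∫_0^1 2*π*x*cos(π*x) dx = -4/π.
Sum: 0 − 2/π − 4/π = -6/π.
So LHS = -6/π.
∫_0^1 v(x) φ(x) dx = ∫_0^1 (2*x*sin(π*x) + 2*sin(π*x)) dx. Term by term:
  ∫_0^1 2*sin(π*x) dx = 4/π;  ∫_0^1 2*x*sin(π*x) dx = 2/π.
Sum: 4/π + 2/π = 6/π.
So RHS = -∫_0^1 v(x) φ(x) dx = -6/π.
LHS = RHS, so the identity holds for this test φ.
Moreover u is smooth here and v(x) = u'(x) = 2*x + 2 pointwise, so the identity holds for every test function. Hence v is the weak derivative of u.


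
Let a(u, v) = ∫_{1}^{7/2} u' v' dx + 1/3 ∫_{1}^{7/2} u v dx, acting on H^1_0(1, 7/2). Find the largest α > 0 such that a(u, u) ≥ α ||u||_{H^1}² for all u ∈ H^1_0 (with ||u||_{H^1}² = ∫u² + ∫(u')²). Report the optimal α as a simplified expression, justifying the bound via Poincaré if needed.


α = (25 + 12*π^2)/(3*(25 + 4*π^2))

Coercivity of a(·,·) on H^1_0(1, 7/2) means a(u, u) ≥ α ||u||_{H^1}² for every u ∈ H^1_0.
The interval has length L = 5/2, and Poincaré/coercivity depend only on L. Here a(u, u) = ∫(u')² + (1/3)·∫u².
Here 0 < c = 1/3 < 1. The condition a(u,u) ≥ α||u||_{H^1}² reads (1−α)∫(u')² ≥ (α−c)∫u². Any admissible α is ≤ 1 (rapidly oscillating u have ∫u²/∫(u')² → 0), and α = 1 would force 0 ≥ (1−c)∫u², impossible since c < 1; so 1−α > 0. By the sharp Poincaré inequality on H^1_0 of an interval of length L, ∫(u')² ≥ (π/L)²∫u² with equality for the first sine mode sin(π(x−x₀)/L) (x₀ the left endpoint), so the inequality holds for all u iff (1−α)(π/L)² ≥ α − c, i.e. α ≤ ((π/L)² + c)/((π/L)² + 1) = (1 + c(L/π)²)/(1 + (L/π)²). With (π/L)² = 4*π^2/25 and c = 1/3, the largest admissible constant is α = ((π/L)² + c)/((π/L)² + 1).
Simplifying, α = (25 + 12*π^2)/(3*(25 + 4*π^2)).


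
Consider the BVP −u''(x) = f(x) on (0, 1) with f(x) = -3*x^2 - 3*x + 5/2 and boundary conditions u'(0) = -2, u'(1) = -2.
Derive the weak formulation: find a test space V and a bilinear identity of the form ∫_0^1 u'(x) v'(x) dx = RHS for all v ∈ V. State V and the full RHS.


V = H^1(0, 1) (v unrestricted at boundary; u is determined up to an additive constant); weak form: ∫_0^1 u'v' dx = ∫_0^1 (-3*x^2 - 3*x + 5/2) v dx − 2·v(1) + 2·v(0) for all v ∈ V.

Multiply both sides by a test function v and integrate from 0 to 1:
  ∫_0^1 −u''(x) v(x) dx = ∫_0^1 f(x) v(x) dx.
Integrate the LHS by parts once:
  ∫_0^1 −u'' v dx = −[u'(x) v(x)]_0^1 + ∫_0^1 u'(x) v'(x) dx.
Thus ∫_0^1 u'(x) v'(x) dx = ∫_0^1 f(x) v(x) dx + [u'(x) v(x)]_0^1.
Choose V so that boundary terms are either known or forced to vanish.
u has inhomogeneous Neumann u'(0) = -2, u'(1) = -2. [u' v]_0^1 = (-2)·v(1) − (-2)·v(0) = − 2·v(1) + 2·v(0). Take V = H^1(0, 1); boundary term becomes part of RHS.
Weak formulation: find u (satisfying any essential BC) such that ∫_0^1 u'(x) v'(x) dx = ∫_0^1 f v dx − 2·v(1) + 2·v(0) for all v ∈ V (Neumann data are natural BCs: they enter the RHS as boundary terms).
Substituting f(x) = -3*x^2 - 3*x + 5/2, the right-hand side is ∫_0^1 (-3*x^2 - 3*x + 5/2) v dx − 2·v(1) + 2·v(0).
Compatibility check (pure Neumann): taking v ≡ 1 ∈ V gives 0 = ∫_0^1 f dx + (-2) − (-2), i.e. ∫_0^1 f dx must equal u'(0) − u'(1) = 0. Indeed ∫_0^1 (-3*x^2 - 3*x + 5/2) dx = 0, so the data are compatible. The solution is then unique only up to an additive constant (fix it e.g. by requiring ∫_0^1 u dx = 0).


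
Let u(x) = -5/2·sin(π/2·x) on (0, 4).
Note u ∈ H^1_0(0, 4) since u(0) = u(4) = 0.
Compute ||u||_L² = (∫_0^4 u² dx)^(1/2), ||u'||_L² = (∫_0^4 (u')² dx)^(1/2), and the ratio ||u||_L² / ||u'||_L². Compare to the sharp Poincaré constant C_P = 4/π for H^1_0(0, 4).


||u||_L² / ||u'||_L² = 2/π < C_P = 4/π.

u(x) = -5/2·sin(π/2·x), so u'(x) = -5*π*cos(π*x/2)/4.
Writing u(x) = A·sin(kπx/L) with A = -5/2 and k = 2, use ∫_0^L sin²(kπx/L) dx = L/2 and ∫_0^L cos²(kπx/L) dx = L/2.
u² = 25/4·sin²(π/2·x) and (u')² = 25*π^2/16·cos²(π/2·x), and each of sin², cos² integrates to L/2 = 2 over (0, 4).
∫_0^4 u² dx = 25/2, so ||u||_L² = 5*sqrt(2)/2.
∫_0^4 (u')² dx = 25*π^2/8, so ||u'||_L² = 5*sqrt(2)*π/4.
Ratio ||u||_L² / ||u'||_L² = 2/π.
Sharp Poincaré constant on H^1_0(0, 4) is C_P = L/π = 4/π, achieved by sin(π/4·x).
This is the k = 2 harmonic; the ratio L/(kπ) is strictly less than C_P = L/π, consistent with the sharp inequality ||u||_L² ≤ C_P ||u'||_L².


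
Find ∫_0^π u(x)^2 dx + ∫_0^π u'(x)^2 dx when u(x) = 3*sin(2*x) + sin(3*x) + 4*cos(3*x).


||u||_{H^1(0,π)}^2 = -192 + 215*π/2

u'(x) = -12*sin(3*x) + 6*cos(2*x) + 3*cos(3*x).
Expand u² and (u')² and integrate term by term on (0, π), using: for integers n ≥ 1, ∫_0^π sin²(nx) dx = ∫_0^π cos²(nx) dx = π/2; for n ≠ n', ∫_0^π sin(nx)sin(n'x) dx = ∫_0^π cos(nx)cos(n'x) dx = 0; and by product-to-sum, ∫_0^π sin(nx)cos(n'x) dx = ½∫_0^π [sin((n+n')x) + sin((n−n')x)] dx, which is 0 when n+n' is even and 2n/(n²−n'²) when n+n' is odd (it need not vanish on (0, π)).
  u² squared terms: (3)²·∫sin(2x)² dx = 9·π/2 = 9*π/2;  (4)²·∫cos(3x)² dx = 16·π/2 = 8*π;  (1)²·∫sin(3x)² dx = 1·π/2 = π/2.
  u² cross terms: 2·(3)·(4)·∫sin(2x)·cos(3x) dx = 24·(-4/5) = -96/5;  2·(3)·(1)·∫sin(2x)·sin(3x) dx = 6·(0) = 0;  2·(4)·(1)·∫cos(3x)·sin(3x) dx = 8·(0) = 0.
  So ∫_0^π u² dx = 9*π/2 + 8*π + π/2 − 96/5 + 0 + 0 = -96/5 + 13*π.
  (u')² squared terms: (-12)²·∫sin(3x)² dx = 144·π/2 = 72*π;  (3)²·∫cos(3x)² dx = 9·π/2 = 9*π/2;  (6)²·∫cos(2x)² dx = 36·π/2 = 18*π.
  (u')² cross terms: 2·(-12)·(3)·∫sin(3x)·cos(3x) dx = -72·(0) = 0;  2·(-12)·(6)·∫sin(3x)·cos(2x) dx = -144·(6/5) = -864/5;  2·(3)·(6)·∫cos(3x)·cos(2x) dx = 36·(0) = 0.
  So ∫_0^π (u')² dx = 72*π + 9*π/2 + 18*π + 0 − 864/5 + 0 = -864/5 + 189*π/2.
||u||_{H^1}^2 = (-96/5 + 13*π) + (-864/5 + 189*π/2) = -192 + 215*π/2.


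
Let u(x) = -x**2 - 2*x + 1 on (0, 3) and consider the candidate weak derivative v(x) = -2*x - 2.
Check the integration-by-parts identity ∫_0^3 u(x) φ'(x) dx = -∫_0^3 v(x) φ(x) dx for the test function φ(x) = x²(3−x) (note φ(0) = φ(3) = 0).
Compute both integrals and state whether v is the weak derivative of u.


LHS = 189/5, RHS = 189/5. Yes, v = u' weakly.

u(x) = -x**2 - 2*x + 1, classical derivative u'(x) = -2*x - 2.
φ(x) = x²(3−x), so φ'(x) = 3*x*(2 - x).
Note φ(0) = φ(3) = 0, so the boundary term u·φ vanishes.
LHS = ∫_0^3 u(x) φ'(x) dx = ∫_0^3 (3*x^4 - 15*x^2 + 6*x) dx. Term by term:
  ∫_0^3 3*x^4 dx = 729/5;  ∫_0^3 -15*x^2 dx = -135;  ∫_0^3 6*x dx = 27.
Sum: 729/5 − 135 + 27 = 189/5.
So LHS = 189/5.
∫_0^3 v(x) φ(x) dx = ∫_0^3 (2*x^4 - 4*x^3 - 6*x^2) dx. Term by term:
  ∫_0^3 2*x^4 dx = 486/5;  ∫_0^3 -4*x^3 dx = -81;  ∫_0^3 -6*x^2 dx = -54.
Sum: 486/5 − 81 − 54 = -189/5.
So RHS = -∫_0^3 v(x) φ(x) dx = 189/5.
LHS = RHS, so the identity holds for this test φ.
Moreover u is smooth here and v(x) = u'(x) = -2*x - 2 pointwise, so the identity holds for every test function. Hence v is the weak derivative of u.


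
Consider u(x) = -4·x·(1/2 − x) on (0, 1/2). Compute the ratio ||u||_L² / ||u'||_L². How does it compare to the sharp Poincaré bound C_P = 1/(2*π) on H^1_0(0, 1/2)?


||u||_L² / ||u'||_L² = sqrt(10)/20 < C_P = 1/(2*π).

u(x) = -4·x·(1/2 − x), so u'(x) = 8*x - 2.
u(x) = -4·x·(1/2 − x) vanishes at x = 0 and x = 1/2, so u ∈ H^1_0(0, 1/2). Differentiate via the product rule and integrate the resulting polynomials term by term.
  ∫_0^1/2 u² dx = ∫_0^1/2 (16*x^4 - 16*x^3 + 4*x^2) dx. Term by term:
    ∫_0^1/2 16*x^4 dx = 1/10;  ∫_0^1/2 -16*x^3 dx = -1/4;  ∫_0^1/2 4*x^2 dx = 1/6.
  Sum: 1/10 − 1/4 + 1/6 = 1/60.
  ∫_0^1/2 (u')² dx = ∫_0^1/2 (64*x^2 - 32*x + 4) dx. Term by term:
    ∫_0^1/2 64*x^2 dx = 8/3;  ∫_0^1/2 -32*x dx = -4;  ∫_0^1/2 4 dx = 2.
  Sum: 8/3 − 4 + 2 = 2/3.
∫_0^1/2 u² dx = 1/60, so ||u||_L² = sqrt(15)/30.
∫_0^1/2 (u')² dx = 2/3, so ||u'||_L² = sqrt(6)/3.
Ratio ||u||_L² / ||u'||_L² = sqrt(10)/20.
Sharp Poincaré constant on H^1_0(0, 1/2) is C_P = L/π = 1/(2*π), achieved by sin(2*π·x).
A polynomial bump cannot attain the sharp Poincaré constant (only the first sine eigenfunction does), so the ratio is strictly less than C_P, consistent with ||u||_L² ≤ C_P ||u'||_L².


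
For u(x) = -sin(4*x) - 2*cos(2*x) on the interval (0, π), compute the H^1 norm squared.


||u||_{H^1(0,π)}^2 = 37*π/2

u'(x) = 4*sin(2*x) - 4*cos(4*x).
Expand u² and (u')² and integrate term by term on (0, π), using: for integers n ≥ 1, ∫_0^π sin²(nx) dx = ∫_0^π cos²(nx) dx = π/2; for n ≠ n', ∫_0^π sin(nx)sin(n'x) dx = ∫_0^π cos(nx)cos(n'x) dx = 0; and by product-to-sum, ∫_0^π sin(nx)cos(n'x) dx = ½∫_0^π [sin((n+n')x) + sin((n−n')x)] dx, which is 0 when n+n' is even and 2n/(n²−n'²) when n+n' is odd (it need not vanish on (0, π)).
  u² squared terms: (-1)²·∫sin(4x)² dx = 1·π/2 = π/2;  (-2)²·∫cos(2x)² dx = 4·π/2 = 2*π.
  u² cross terms: 2·(-1)·(-2)·∫sin(4x)·cos(2x) dx = 4·(0) = 0.
  So ∫_0^π u² dx = π/2 + 2*π + 0 = 5*π/2.
  (u')² squared terms: (-4)²·∫cos(4x)² dx = 16·π/2 = 8*π;  (4)²·∫sin(2x)² dx = 16·π/2 = 8*π.
  (u')² cross terms: 2·(-4)·(4)·∫cos(4x)·sin(2x) dx = -32·(0) = 0.
  So ∫_0^π (u')² dx = 8*π + 8*π + 0 = 16*π.
||u||_{H^1}^2 = (5*π/2) + (16*π) = 37*π/2.


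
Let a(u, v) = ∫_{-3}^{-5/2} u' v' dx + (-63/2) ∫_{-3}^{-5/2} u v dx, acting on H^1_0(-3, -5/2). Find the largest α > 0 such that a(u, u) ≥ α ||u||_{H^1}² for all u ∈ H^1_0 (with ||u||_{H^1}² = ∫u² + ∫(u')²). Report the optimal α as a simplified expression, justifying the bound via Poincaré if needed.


α = (-63 + 8*π^2)/(2*(1 + 4*π^2))

Coercivity of a(·,·) on H^1_0(-3, -5/2) means a(u, u) ≥ α ||u||_{H^1}² for every u ∈ H^1_0.
The interval has length L = 1/2, and Poincaré/coercivity depend only on L. Here a(u, u) = ∫(u')² + (-63/2)·∫u².
Here c = -63/2 < 0 with |c| < (π/L)² = 4*π^2, so coercivity still holds. The condition a(u,u) ≥ α||u||_{H^1}² reads (1−α)∫(u')² ≥ (α−c)∫u². Any admissible α is ≤ 1 (rapidly oscillating u have ∫u²/∫(u')² → 0), and α = 1 would force 0 ≥ (1−c)∫u², impossible since c < 1; so 1−α > 0. By the sharp Poincaré inequality on H^1_0 of an interval of length L, ∫(u')² ≥ (π/L)²∫u² with equality for the first sine mode sin(π(x−x₀)/L) (x₀ the left endpoint), so the inequality holds for all u iff (1−α)(π/L)² ≥ α − c, i.e. α ≤ ((π/L)² + c)/((π/L)² + 1) = (1 + c(L/π)²)/(1 + (L/π)²). (Direct route, valid since c ≤ 0: Poincaré gives c∫u² ≥ c(L/π)²∫(u')², so a(u,u) ≥ (1 + c(L/π)²)∫(u')², while ||u||_{H^1}² ≤ (1 + (L/π)²)∫(u')²; dividing yields the same α.) With (π/L)² = 4*π^2 and c = -63/2, the largest admissible constant is α = ((π/L)² + c)/((π/L)² + 1).
Simplifying, α = (-63 + 8*π^2)/(2*(1 + 4*π^2)).
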